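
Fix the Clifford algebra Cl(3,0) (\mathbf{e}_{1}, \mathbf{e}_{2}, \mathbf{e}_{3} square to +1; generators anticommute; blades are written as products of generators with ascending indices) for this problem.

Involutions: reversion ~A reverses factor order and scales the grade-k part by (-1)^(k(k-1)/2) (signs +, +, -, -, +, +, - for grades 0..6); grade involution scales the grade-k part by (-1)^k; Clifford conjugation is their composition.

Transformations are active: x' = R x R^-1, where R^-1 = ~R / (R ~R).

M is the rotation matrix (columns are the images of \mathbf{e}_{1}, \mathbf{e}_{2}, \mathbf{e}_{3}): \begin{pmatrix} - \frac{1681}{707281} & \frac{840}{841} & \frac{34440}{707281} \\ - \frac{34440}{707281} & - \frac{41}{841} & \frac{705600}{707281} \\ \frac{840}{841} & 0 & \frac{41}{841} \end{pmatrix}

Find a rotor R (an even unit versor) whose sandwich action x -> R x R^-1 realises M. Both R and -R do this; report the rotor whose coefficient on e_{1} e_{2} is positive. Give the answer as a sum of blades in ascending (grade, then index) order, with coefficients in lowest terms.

Method: write R = a + b12*e_{1} e_{2} + b13*e_{1} e_{3} + b23*e_{2} e_{3} with a^2 + b12^2 + b13^2 + b23^2 = 1 (so R^-1 = ~R). Expanding the columns R e_j ~R gives tr M = 4a^2 - 1 and, from the antisymmetric part, M21 - M12 = -4a*b12, M13 - M31 = 4a*b13, M32 - M23 = -4a*b23.
Here tr M = -\frac{1681}{707281}, so a^2 = (1 + tr M)/4 = \frac{176400}{707281} and a = ±\frac{420}{841}. Taking a = \frac{420}{841}: M21 - M12 = -\frac{740880}{707281}, M13 - M31 = -\frac{672000}{707281}, M32 - M23 = -\frac{705600}{707281}, giving b12 = \frac{441}{841}, b13 = -\frac{400}{841}, b23 = \frac{420}{841}, i.e. R = \frac{420}{841} + \frac{441}{841} e_{1} e_{2} - \frac{400}{841} e_{1} e_{3} + \frac{420}{841} e_{2} e_{3}.
Its e_{1} e_{2} coefficient is already positive.
Answer: \frac{420}{841} + \frac{441}{841} e_{1} e_{2} - \frac{400}{841} e_{1} e_{3} + \frac{420}{841} e_{2} e_{3}. Recall the cover is two-to-one: with M of trace -\frac{1681}{707281}, both preimages act alike, and the stated e_{1} e_{2} sign chooses the sheet.


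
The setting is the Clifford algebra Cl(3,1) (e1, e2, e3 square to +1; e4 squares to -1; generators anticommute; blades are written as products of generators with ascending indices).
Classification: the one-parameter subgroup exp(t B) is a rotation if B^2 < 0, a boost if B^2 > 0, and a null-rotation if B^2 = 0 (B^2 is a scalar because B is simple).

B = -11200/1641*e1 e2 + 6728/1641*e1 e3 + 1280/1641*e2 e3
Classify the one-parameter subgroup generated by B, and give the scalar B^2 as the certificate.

B^2 term by term: the squares give (-11200/1641)^2*(e1 e2)^2 + (6728/1641)^2*(e1 e3)^2 + (1280/1641)^2*(e2 e3)^2 = 125440000/2692881*(-1) + 45265984/2692881*(-1) + 1638400/2692881*(-1) = -64 (each basis 2-blade squares to minus the product of its generators' squares); cross terms between blades sharing an index anticommute and cancel. So B^2 = -64.
Answer: rotation, certificate B^2 = -64. The class reads off the invariant scalar -64 directly.


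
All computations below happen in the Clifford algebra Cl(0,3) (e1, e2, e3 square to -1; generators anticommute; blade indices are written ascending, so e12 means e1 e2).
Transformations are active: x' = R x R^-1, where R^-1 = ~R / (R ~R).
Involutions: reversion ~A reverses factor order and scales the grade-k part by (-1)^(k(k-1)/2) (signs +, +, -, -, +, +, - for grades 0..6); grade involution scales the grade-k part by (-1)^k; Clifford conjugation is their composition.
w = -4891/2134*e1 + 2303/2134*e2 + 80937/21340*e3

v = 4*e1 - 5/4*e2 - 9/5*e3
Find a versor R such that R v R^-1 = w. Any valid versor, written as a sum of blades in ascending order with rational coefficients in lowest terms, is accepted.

Here q(v) = q(w) = -8321/400; the classical choice R = v + w = 3645/2134*e1 - 729/4268*e2 + 8505/4268*e3 then realises v -> w under the sandwich.
Answer: 3645/2134*e1 - 729/4268*e2 + 8505/4268*e3


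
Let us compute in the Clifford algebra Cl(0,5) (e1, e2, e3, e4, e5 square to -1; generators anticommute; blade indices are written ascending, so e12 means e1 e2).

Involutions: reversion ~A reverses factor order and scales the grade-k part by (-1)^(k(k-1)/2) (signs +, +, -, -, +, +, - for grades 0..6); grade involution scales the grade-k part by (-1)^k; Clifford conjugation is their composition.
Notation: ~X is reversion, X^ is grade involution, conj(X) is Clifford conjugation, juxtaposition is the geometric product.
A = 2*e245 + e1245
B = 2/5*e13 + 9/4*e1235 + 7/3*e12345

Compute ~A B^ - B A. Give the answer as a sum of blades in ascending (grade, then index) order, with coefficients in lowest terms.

first term: -7/3*e3 - 14/3*e13 + 9/4*e34 + 9/2*e134 + 2/5*e2345 + 4/5*e12345
second term: 7/3*e3 - 14/3*e13 - 9/4*e34 - 9/2*e134 - 2/5*e2345 - 4/5*e12345
Answer: -14/3*e3 + 9/2*e34 + 9*e134 + 4/5*e2345 + 8/5*e12345


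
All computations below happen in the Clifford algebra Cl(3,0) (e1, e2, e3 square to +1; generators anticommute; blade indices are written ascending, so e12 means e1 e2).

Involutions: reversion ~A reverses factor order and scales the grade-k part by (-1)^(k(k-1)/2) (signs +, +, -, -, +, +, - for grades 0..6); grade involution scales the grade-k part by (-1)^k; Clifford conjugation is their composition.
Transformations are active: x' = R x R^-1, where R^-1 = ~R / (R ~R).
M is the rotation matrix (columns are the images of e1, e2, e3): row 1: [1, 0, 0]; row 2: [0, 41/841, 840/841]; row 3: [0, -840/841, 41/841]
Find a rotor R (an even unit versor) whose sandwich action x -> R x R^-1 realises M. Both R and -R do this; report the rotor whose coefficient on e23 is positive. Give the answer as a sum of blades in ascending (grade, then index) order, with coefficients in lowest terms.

Method: write R = a + b12*e12 + b13*e13 + b23*e23 with a^2 + b12^2 + b13^2 + b23^2 = 1 (so R^-1 = ~R). Expanding the columns R e_j ~R gives tr M = 4a^2 - 1 and, from the antisymmetric part, M21 - M12 = -4a*b12, M13 - M31 = 4a*b13, M32 - M23 = -4a*b23.
Here tr M = 923/841, so a^2 = (1 + tr M)/4 = 441/841 and a = ±21/29. Taking a = 21/29: M21 - M12 = 0, M13 - M31 = 0, M32 - M23 = -1680/841, giving b12 = 0, b13 = 0, b23 = 20/29, i.e. R = 21/29 + 20/29*e23.
Its e23 coefficient is already positive.
Answer: 21/29 + 20/29*e23. Why the constraint matters: R and -R act identically through the sandwich — M has trace 923/841 either way — so only the sign condition on e23 picks one of the two preimages.


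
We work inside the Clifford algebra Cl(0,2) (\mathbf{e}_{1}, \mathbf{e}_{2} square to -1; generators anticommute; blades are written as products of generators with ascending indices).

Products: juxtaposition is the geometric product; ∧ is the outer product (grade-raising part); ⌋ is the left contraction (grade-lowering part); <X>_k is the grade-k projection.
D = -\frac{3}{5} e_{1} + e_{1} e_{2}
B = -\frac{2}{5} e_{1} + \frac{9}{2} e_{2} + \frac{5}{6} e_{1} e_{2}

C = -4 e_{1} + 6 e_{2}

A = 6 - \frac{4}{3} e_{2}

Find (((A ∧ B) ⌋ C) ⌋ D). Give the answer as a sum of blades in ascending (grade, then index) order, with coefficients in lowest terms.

step 1: -\frac{12}{5} e_{1} + 27 e_{2} + \frac{67}{15} e_{1} e_{2}
step 2: -\frac{858}{5}
step 3: \frac{2574}{25} e_{1} - \frac{858}{5} e_{1} e_{2}
Answer: \frac{2574}{25} e_{1} - \frac{858}{5} e_{1} e_{2}


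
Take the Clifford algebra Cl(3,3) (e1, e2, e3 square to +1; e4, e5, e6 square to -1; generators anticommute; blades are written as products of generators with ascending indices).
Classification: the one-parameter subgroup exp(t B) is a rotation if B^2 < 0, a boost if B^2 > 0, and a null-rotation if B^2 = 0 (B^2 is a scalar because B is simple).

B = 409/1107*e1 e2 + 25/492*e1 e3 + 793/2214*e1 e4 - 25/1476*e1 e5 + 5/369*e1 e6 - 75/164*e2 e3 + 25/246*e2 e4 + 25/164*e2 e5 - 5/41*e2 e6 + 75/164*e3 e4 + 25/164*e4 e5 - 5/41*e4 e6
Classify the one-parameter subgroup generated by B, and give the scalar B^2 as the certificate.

B^2 term by term: the squares give (409/1107)^2*(e1 e2)^2 + (25/492)^2*(e1 e3)^2 + (793/2214)^2*(e1 e4)^2 + (-25/1476)^2*(e1 e5)^2 + (5/369)^2*(e1 e6)^2 + (-75/164)^2*(e2 e3)^2 + (25/246)^2*(e2 e4)^2 + (25/164)^2*(e2 e5)^2 + (-5/41)^2*(e2 e6)^2 + (75/164)^2*(e3 e4)^2 + (25/164)^2*(e4 e5)^2 + (-5/41)^2*(e4 e6)^2 = 167281/1225449*(-1) + 625/242064*(-1) + 628849/4901796*(+1) + 625/2178576*(+1) + 25/136161*(+1) + 5625/26896*(-1) + 625/60516*(+1) + 625/26896*(+1) + 25/1681*(+1) + 5625/26896*(+1) + 625/26896*(-1) + 25/1681*(-1) = 0 (each basis 2-blade squares to minus the product of its generators' squares); cross terms between blades sharing an index anticommute and cancel; the commuting (index-disjoint) pairs give grade-4 terms 2*c*c'*(blade product), which cancel blade by blade — e1 e2 e3 e4: 10225/30258 - 625/60516 - 19825/60516 = 0; e1 e2 e3 e5: -625/40344 + 625/40344 = 0; e1 e2 e3 e6: 125/10086 - 125/10086 = 0; e1 e2 e4 e5: 10225/90774 - 19825/181548 - 625/181548 = 0; e1 e2 e4 e6: -4090/45387 + 3965/45387 + 125/45387 = 0; e1 e2 e5 e6: -125/30258 + 125/30258 = 0; e1 e3 e4 e5: 625/40344 - 625/40344 = 0; e1 e3 e4 e6: -125/10086 + 125/10086 = 0; e1 e4 e5 e6: -125/30258 + 125/30258 = 0; e2 e3 e4 e5: -1875/13448 + 1875/13448 = 0; e2 e3 e4 e6: 375/3362 - 375/3362 = 0; e2 e4 e5 e6: 125/3362 - 125/3362 = 0 — confirming B is simple. So B^2 = 0.
Answer: null-rotation, certificate B^2 = 0. The class reads off the invariant scalar 0 directly.


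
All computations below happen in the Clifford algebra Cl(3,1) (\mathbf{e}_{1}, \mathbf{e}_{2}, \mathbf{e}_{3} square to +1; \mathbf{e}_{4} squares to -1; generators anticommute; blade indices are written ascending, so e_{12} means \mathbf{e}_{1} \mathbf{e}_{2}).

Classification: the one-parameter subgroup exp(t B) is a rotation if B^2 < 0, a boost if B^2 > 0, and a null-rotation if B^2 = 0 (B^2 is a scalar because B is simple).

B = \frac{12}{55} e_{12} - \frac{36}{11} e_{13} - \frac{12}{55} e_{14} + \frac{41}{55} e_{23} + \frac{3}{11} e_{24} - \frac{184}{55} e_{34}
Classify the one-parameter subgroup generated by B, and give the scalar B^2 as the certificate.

B^2 term by term: the squares give (\frac{12}{55})^2*(e_{12})^2 + (-\frac{36}{11})^2*(e_{13})^2 + (-\frac{12}{55})^2*(e_{14})^2 + (\frac{41}{55})^2*(e_{23})^2 + (\frac{3}{11})^2*(e_{24})^2 + (-\frac{184}{55})^2*(e_{34})^2 = \frac{144}{3025}*(-1) + \frac{1296}{121}*(-1) + \frac{144}{3025}*(+1) + \frac{1681}{3025}*(-1) + \frac{9}{121}*(+1) + \frac{33856}{3025}*(+1) = 0 (each basis 2-blade squares to minus the product of its generators' squares); cross terms between blades sharing an index anticommute and cancel; the commuting (index-disjoint) pairs give grade-4 terms 2*c*c'*(blade product), which cancel blade by blade — e_{1234}: -\frac{4416}{3025} + \frac{216}{121} - \frac{984}{3025} = 0 — confirming B is simple. So B^2 = 0.
Answer: null-rotation, certificate B^2 = 0. Certificate logic: 0 is a conjugation-invariant scalar, so its sign fixes rotation versus boost versus null-rotation outright.


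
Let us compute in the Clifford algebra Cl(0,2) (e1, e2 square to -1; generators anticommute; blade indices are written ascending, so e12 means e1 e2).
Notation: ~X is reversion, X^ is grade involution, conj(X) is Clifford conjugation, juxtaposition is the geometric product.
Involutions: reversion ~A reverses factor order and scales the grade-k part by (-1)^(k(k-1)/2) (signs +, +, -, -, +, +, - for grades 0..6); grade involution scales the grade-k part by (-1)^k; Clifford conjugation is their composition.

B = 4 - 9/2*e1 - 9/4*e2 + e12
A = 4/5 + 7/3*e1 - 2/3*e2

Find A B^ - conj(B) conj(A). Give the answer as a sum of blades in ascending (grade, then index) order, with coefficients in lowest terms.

first term: -29/5 + 184/15*e1 - 16/5*e2 + 181/20*e12
second term: 61/5 - 76/15*e1 + 34/5*e2 + 149/20*e12
Answer: -18 + 52/3*e1 - 10*e2 + 8/5*e12


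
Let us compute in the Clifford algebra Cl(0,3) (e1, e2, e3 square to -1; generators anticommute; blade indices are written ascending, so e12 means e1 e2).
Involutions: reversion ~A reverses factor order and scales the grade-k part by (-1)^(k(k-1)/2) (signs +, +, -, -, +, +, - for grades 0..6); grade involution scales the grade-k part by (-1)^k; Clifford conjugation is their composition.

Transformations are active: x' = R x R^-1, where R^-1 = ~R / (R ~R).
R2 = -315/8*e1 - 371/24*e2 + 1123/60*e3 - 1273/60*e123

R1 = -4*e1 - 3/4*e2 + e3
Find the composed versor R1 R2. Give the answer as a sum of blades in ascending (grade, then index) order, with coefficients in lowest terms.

Distribute over the terms of R1 (each basis-blade product reordered to ascending indices, repeated generators contracted through their squares):
(-4*e1) R2 = -315/2 + 371/6*e12 - 1123/15*e13 - 1273/15*e23
(-3/4*e2) R2 = -371/32 - 945/32*e12 + 1273/80*e13 - 1123/80*e23
(e3) R2 = -1123/60 + 1273/60*e12 + 315/8*e13 + 371/24*e23
Summing the partial products and collecting blades:
Answer: -90149/480 + 8563/160*e12 - 4699/240*e13 - 20027/240*e23


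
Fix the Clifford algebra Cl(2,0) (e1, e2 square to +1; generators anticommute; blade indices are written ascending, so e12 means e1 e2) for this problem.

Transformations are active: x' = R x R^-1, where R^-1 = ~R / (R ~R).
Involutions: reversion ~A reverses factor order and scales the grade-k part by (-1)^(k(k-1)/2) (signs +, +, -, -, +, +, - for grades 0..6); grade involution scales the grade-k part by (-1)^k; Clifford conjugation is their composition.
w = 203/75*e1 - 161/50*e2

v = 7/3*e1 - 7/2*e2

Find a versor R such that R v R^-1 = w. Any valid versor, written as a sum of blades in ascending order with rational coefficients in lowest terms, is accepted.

Construction: equal norms (both 637/36) license R = v + w = 126/25*e1 - 168/25*e2 — nothing changes along that direction, while (v - w)/2 changes sign, so v maps onto w.
Answer: 126/25*e1 - 168/25*e2


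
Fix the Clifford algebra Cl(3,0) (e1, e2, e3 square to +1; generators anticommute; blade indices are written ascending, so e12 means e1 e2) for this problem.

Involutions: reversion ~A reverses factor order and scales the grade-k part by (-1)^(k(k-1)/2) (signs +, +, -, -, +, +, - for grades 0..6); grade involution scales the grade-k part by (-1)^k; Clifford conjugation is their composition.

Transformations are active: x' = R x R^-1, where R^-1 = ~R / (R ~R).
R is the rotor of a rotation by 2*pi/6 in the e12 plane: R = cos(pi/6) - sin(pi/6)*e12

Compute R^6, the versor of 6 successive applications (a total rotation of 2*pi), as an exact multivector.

The rotor phase is half the rotation angle and phases add under composition, so 6 steps in the e12 plane accumulate phase 6*(pi/6) = pi: R^6 = cos(pi) - sin(pi)*e12.
cos(pi) = -1 and sin(pi) = 0, so R^6 = -1. The total rotation 2*pi is 1 full turn, so every vector returns to itself, yet the rotor is -1, on the OTHER sheet of the double cover (an odd number of 2*pi turns).
Answer: -1


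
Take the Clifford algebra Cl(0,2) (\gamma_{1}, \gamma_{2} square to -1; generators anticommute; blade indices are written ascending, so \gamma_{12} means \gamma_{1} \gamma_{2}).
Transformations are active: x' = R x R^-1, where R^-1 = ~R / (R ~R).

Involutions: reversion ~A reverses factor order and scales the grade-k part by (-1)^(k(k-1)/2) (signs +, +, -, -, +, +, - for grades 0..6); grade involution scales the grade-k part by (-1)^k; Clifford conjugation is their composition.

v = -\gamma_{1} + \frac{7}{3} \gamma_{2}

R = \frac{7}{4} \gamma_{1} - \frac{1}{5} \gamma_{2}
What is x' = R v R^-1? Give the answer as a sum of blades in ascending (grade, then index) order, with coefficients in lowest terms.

~R = \frac{7}{4} \gamma_{1} - \frac{1}{5} \gamma_{2}, and R ~R = -\frac{1241}{400}, so R^-1 = ~R / (-\frac{1241}{400}).
R v = \frac{133}{60} + \frac{233}{60} \gamma_{12}
Answer: -\frac{5587}{3723} \gamma_{1} - \frac{2541}{1241} \gamma_{2}


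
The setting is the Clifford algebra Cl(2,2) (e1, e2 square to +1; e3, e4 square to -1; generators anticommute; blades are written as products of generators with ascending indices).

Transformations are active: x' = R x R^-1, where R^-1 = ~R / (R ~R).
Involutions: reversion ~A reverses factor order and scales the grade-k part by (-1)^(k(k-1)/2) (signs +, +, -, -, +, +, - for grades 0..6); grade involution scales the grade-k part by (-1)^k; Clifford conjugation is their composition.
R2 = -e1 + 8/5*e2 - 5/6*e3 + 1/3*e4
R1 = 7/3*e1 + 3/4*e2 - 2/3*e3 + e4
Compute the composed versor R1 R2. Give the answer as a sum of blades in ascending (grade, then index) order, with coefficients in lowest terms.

Distribute over the terms of R1 (each basis-blade product reordered to ascending indices, repeated generators contracted through their squares):
(7/3*e1) R2 = -7/3 + 56/15*e1 e2 - 35/18*e1 e3 + 7/9*e1 e4
(3/4*e2) R2 = 6/5 + 3/4*e1 e2 - 5/8*e2 e3 + 1/4*e2 e4
(-2/3*e3) R2 = -5/9 - 2/3*e1 e3 + 16/15*e2 e3 - 2/9*e3 e4
(e4) R2 = -1/3 + e1 e4 - 8/5*e2 e4 + 5/6*e3 e4
Summing the partial products and collecting blades:
Answer: -91/45 + 269/60*e1 e2 - 47/18*e1 e3 + 16/9*e1 e4 + 53/120*e2 e3 - 27/20*e2 e4 + 11/18*e3 e4


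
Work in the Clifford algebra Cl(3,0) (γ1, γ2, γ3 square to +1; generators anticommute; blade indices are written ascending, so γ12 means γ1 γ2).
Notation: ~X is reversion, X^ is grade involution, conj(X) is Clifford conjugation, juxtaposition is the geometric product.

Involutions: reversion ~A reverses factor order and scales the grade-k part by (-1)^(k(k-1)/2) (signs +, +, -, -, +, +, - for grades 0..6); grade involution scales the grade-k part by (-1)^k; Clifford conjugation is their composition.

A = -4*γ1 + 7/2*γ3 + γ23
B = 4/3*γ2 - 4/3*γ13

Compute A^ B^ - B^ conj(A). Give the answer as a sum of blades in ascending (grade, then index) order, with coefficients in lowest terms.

first term: -14/3*γ1 - 4*γ3 - 20/3*γ12 - 14/3*γ23
second term: 14/3*γ1 + 20/3*γ3 + 4*γ12 + 14/3*γ23
Answer: -28/3*γ1 - 32/3*γ3 - 32/3*γ12 - 28/3*γ23


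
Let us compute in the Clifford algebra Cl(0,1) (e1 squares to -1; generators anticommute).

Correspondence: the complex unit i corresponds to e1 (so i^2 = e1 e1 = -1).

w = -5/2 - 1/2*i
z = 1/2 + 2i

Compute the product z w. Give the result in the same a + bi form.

In blades: z = 1/2 + 2*e1, w = -5/2 - 1/2*e1.
Distribute z over w term by term (generator squares from the signature, products reordered to ascending indices): (1/2)*w = -5/4 - 1/4*e1; (2*e1)*w = 1 - 5*e1.
Sum: -1/4 - 21/4*e1; translating back through the correspondence:
Answer: -1/4 - 21/4*i


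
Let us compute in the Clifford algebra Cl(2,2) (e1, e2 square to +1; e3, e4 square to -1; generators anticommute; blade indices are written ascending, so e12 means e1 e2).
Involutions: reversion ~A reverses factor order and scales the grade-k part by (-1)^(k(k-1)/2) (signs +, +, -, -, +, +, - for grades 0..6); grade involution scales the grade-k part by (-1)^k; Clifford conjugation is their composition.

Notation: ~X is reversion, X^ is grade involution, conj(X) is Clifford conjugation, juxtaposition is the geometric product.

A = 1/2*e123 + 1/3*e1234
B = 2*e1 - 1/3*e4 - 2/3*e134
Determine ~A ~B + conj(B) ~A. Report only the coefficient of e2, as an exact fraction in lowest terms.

first term: 2/9*e2 - e23 + 1/3*e24 + 1/9*e123 - 2/3*e234 + 1/6*e1234
second term: 2/9*e2 + e23 + 1/3*e24 + 1/9*e123 - 2/3*e234 + 1/6*e1234
Answer: 4/9


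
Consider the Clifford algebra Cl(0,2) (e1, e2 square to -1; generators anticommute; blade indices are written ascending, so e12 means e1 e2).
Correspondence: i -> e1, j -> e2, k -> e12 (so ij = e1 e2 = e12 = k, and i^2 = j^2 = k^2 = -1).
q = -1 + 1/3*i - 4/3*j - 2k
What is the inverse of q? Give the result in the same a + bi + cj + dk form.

In blades: q = -1 + 1/3*e1 - 4/3*e2 - 2*e12.
With qbar = -1 - 1/3*e1 + 4/3*e2 + 2*e12 (scalar fixed, mapped units negated), q qbar = 62/9 (the sum of squared coefficients), so q^-1 = qbar / (62/9) = -9/62 - 3/62*e1 + 6/31*e2 + 9/31*e12; translating back:
Answer: -9/62 - 3/62*i + 6/31*j + 9/31*k


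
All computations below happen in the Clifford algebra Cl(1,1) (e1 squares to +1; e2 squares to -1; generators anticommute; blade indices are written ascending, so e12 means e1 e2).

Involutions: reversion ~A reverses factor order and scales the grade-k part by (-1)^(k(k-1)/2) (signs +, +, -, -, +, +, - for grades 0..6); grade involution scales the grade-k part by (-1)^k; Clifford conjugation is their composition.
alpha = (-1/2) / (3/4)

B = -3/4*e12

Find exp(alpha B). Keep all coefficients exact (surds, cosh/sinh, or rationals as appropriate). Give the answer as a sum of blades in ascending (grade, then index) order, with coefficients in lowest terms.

B^2 = (-3/4)^2*(e12)^2 = 9/16*(+1) = 9/16 (a basis 2-blade squares to minus the product of its generators' squares).
B^2 = 9/16 — since the square is positive, the closed form is hyperbolic: l = 3/4, alpha*l = -1/2, so exp(alpha B) = cosh(-1/2) + (sinh(-1/2)/(3/4))*B = cosh(1/2) + (-4*sinh(1/2)/3)*B.
Answer: cosh(1/2) + sinh(1/2)*e12


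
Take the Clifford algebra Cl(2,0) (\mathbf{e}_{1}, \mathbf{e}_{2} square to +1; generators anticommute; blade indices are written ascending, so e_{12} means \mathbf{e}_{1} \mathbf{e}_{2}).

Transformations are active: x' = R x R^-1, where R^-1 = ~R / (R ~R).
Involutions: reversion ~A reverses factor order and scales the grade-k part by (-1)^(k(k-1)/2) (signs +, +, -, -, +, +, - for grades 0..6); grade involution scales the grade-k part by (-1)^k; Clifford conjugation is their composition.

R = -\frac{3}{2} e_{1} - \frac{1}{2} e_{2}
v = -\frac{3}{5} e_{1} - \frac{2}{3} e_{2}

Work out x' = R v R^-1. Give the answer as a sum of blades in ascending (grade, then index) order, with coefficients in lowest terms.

~R = -\frac{3}{2} e_{1} - \frac{1}{2} e_{2}, and R ~R = \frac{5}{2}, so R^-1 = ~R / (\frac{5}{2}).
R v = \frac{37}{30} + \frac{7}{10} e_{12}
Answer: -\frac{22}{25} e_{1} + \frac{13}{75} e_{2}


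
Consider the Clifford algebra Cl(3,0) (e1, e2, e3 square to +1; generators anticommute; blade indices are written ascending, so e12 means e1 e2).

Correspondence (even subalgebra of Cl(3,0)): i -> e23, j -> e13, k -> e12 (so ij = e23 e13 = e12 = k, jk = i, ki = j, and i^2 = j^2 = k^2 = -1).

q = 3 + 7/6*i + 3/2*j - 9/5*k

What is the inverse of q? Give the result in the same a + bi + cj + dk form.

In blades: q = 3 - 9/5*e12 + 3/2*e13 + 7/6*e23.
With qbar = 3 + 9/5*e12 - 3/2*e13 - 7/6*e23 (scalar fixed, mapped units negated), q qbar = 7133/450 (the sum of squared coefficients), so q^-1 = qbar / (7133/450) = 1350/7133 + 810/7133*e12 - 675/7133*e13 - 75/1019*e23; translating back:
Answer: 1350/7133 - 75/1019*i - 675/7133*j + 810/7133*k


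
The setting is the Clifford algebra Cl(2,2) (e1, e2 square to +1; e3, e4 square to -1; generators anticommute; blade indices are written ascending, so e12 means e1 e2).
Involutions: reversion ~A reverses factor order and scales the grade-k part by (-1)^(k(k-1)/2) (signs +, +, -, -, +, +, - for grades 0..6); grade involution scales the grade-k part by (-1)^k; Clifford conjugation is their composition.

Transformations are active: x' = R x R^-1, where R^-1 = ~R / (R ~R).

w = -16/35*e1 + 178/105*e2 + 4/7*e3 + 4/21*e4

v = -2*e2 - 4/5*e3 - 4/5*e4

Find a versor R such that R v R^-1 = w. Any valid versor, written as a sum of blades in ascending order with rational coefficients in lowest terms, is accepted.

Since q(v) = q(w) = 68/25, the sum R = v + w = -16/35*e1 - 32/105*e2 - 8/35*e3 - 64/105*e4 does the job whenever invertible.
Answer: -16/35*e1 - 32/105*e2 - 8/35*e3 - 64/105*e4


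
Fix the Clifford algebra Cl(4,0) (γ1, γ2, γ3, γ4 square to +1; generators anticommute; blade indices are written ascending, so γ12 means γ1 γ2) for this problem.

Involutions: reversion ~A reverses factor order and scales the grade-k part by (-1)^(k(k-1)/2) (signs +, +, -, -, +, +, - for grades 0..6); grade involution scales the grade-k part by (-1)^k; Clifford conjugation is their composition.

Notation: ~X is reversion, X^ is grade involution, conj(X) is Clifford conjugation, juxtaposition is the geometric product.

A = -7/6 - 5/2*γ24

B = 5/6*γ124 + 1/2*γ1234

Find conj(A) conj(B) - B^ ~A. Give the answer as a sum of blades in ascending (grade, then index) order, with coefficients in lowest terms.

first term: -25/12*γ1 + 5/4*γ13 - 35/36*γ124 - 7/12*γ1234
second term: 25/12*γ1 + 5/4*γ13 + 35/36*γ124 - 7/12*γ1234
Answer: -25/6*γ1 - 35/18*γ124


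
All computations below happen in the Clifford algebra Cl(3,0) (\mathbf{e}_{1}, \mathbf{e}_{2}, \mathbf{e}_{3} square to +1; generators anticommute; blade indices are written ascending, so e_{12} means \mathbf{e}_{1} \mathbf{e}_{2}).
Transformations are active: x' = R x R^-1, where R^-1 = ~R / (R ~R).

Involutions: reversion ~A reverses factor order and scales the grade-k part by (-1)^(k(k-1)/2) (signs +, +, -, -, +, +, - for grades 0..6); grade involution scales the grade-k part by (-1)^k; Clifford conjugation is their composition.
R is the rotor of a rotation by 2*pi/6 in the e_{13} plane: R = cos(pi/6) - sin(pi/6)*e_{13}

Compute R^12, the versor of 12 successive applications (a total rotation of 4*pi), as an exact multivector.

Because a rotor carries half the rotation angle, composing 12 copies of this e_{13}-plane rotor multiplies the phase: 12*(pi/6) = 2 \pi, hence R^12 = cos(2 \pi) - sin(2 \pi)*e_{13}.
cos(2 \pi) = 1 and sin(2 \pi) = 0, so R^12 = 1. The total rotation 4*pi is 2 full turns, so every vector returns to itself, yet the rotor is +1, back on the identity sheet (an even number of 2*pi turns).
Answer: 1


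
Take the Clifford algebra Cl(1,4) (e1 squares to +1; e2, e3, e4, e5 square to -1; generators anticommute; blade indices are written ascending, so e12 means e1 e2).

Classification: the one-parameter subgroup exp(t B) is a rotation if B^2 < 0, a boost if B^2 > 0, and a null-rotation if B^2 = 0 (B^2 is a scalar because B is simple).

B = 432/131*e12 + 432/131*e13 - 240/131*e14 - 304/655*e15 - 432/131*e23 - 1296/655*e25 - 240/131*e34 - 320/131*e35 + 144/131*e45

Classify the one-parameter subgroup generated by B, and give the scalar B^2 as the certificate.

B^2 term by term: the squares give (432/131)^2*(e12)^2 + (432/131)^2*(e13)^2 + (-240/131)^2*(e14)^2 + (-304/655)^2*(e15)^2 + (-432/131)^2*(e23)^2 + (-1296/655)^2*(e25)^2 + (-240/131)^2*(e34)^2 + (-320/131)^2*(e35)^2 + (144/131)^2*(e45)^2 = 186624/17161*(+1) + 186624/17161*(+1) + 57600/17161*(+1) + 92416/429025*(+1) + 186624/17161*(-1) + 1679616/429025*(-1) + 57600/17161*(-1) + 102400/17161*(-1) + 20736/17161*(-1) = 0 (each basis 2-blade squares to minus the product of its generators' squares); cross terms between blades sharing an index anticommute and cancel; the commuting (index-disjoint) pairs give grade-4 terms 2*c*c'*(blade product), which cancel blade by blade — e1234: -207360/17161 + 207360/17161 = 0; e1235: -276480/17161 + 1119744/85805 + 262656/85805 = 0; e1245: 124416/17161 - 124416/17161 = 0; e1345: 124416/17161 - 153600/17161 + 29184/17161 = 0; e2345: -124416/17161 + 124416/17161 = 0 — confirming B is simple. So B^2 = 0.
Answer: null-rotation, certificate B^2 = 0. Note: conjugating B changes its blade decomposition but never the scalar B^2 = 0, whose sign settles the classification.


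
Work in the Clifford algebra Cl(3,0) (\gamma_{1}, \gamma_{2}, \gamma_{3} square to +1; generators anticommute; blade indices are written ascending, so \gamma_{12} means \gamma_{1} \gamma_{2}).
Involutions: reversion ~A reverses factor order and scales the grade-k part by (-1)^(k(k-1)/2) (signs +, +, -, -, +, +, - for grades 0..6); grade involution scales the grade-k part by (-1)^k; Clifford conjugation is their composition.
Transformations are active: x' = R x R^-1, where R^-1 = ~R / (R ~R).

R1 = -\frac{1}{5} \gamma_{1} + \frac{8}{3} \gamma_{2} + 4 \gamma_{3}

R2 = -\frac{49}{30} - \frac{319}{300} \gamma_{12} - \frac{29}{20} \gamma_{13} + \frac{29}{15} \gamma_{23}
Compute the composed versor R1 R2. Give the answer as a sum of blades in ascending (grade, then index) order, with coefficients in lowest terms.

Distribute over the terms of R1 (each basis-blade product reordered to ascending indices, repeated generators contracted through their squares):
(-\frac{1}{5} \gamma_{1}) R2 = \frac{49}{150} \gamma_{1} + \frac{319}{1500} \gamma_{2} + \frac{29}{100} \gamma_{3} - \frac{29}{75} \gamma_{123}
(\frac{8}{3} \gamma_{2}) R2 = \frac{638}{225} \gamma_{1} - \frac{196}{45} \gamma_{2} + \frac{232}{45} \gamma_{3} + \frac{58}{15} \gamma_{123}
(4 \gamma_{3}) R2 = \frac{29}{5} \gamma_{1} - \frac{116}{15} \gamma_{2} - \frac{98}{15} \gamma_{3} - \frac{319}{75} \gamma_{123}
Summing the partial products and collecting blades:
Answer: \frac{4033}{450} \gamma_{1} - \frac{53443}{4500} \gamma_{2} - \frac{979}{900} \gamma_{3} - \frac{58}{75} \gamma_{123}


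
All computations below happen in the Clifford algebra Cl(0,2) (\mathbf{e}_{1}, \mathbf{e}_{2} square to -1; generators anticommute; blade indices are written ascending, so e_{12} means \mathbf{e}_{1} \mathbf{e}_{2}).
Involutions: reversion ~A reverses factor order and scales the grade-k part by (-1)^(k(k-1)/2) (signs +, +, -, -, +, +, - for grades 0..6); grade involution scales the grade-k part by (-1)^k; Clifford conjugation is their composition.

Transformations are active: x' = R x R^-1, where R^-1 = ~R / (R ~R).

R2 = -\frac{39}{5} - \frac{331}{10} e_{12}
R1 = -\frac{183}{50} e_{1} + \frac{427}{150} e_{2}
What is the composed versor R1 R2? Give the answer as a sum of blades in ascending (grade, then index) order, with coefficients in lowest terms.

Distribute over the terms of R1 (each basis-blade product reordered to ascending indices, repeated generators contracted through their squares):
(-\frac{183}{50} e_{1}) R2 = \frac{7137}{250} e_{1} - \frac{60573}{500} e_{2}
(\frac{427}{150} e_{2}) R2 = -\frac{141337}{1500} e_{1} - \frac{5551}{250} e_{2}
Summing the partial products and collecting blades:
Answer: -\frac{19703}{300} e_{1} - \frac{2867}{20} e_{2}


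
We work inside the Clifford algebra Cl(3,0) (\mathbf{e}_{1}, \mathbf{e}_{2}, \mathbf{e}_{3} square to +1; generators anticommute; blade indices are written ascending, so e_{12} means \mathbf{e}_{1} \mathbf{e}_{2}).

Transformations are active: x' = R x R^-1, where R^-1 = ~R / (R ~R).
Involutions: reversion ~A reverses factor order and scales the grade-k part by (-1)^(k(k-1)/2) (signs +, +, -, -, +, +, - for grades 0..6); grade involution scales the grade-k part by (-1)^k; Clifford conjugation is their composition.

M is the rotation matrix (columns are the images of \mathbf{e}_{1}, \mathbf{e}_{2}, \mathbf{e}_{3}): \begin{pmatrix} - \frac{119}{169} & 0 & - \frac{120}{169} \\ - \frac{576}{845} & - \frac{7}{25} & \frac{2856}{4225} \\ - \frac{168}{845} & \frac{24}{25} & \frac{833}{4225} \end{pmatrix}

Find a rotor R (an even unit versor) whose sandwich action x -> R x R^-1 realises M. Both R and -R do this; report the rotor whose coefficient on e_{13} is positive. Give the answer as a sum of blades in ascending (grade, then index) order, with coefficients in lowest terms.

Method: write R = a + b12*e_{12} + b13*e_{13} + b23*e_{23} with a^2 + b12^2 + b13^2 + b23^2 = 1 (so R^-1 = ~R). Expanding the columns R e_j ~R gives tr M = 4a^2 - 1 and, from the antisymmetric part, M21 - M12 = -4a*b12, M13 - M31 = 4a*b13, M32 - M23 = -4a*b23.
Here tr M = -\frac{133}{169}, so a^2 = (1 + tr M)/4 = \frac{9}{169} and a = ±\frac{3}{13}. Taking a = \frac{3}{13}: M21 - M12 = -\frac{576}{845}, M13 - M31 = -\frac{432}{845}, M32 - M23 = \frac{48}{169}, giving b12 = \frac{48}{65}, b13 = -\frac{36}{65}, b23 = -\frac{4}{13}, i.e. R = \frac{3}{13} + \frac{48}{65} e_{12} - \frac{36}{65} e_{13} - \frac{4}{13} e_{23}.
Its e_{13} coefficient is negative, so report the other preimage -R.
Answer: -\frac{3}{13} - \frac{48}{65} e_{12} + \frac{36}{65} e_{13} + \frac{4}{13} e_{23}. Note: both R and -R realise this M (trace -\frac{133}{169}); the covering map identifies them, and the e_{13}-coefficient sign is the tie-breaker.


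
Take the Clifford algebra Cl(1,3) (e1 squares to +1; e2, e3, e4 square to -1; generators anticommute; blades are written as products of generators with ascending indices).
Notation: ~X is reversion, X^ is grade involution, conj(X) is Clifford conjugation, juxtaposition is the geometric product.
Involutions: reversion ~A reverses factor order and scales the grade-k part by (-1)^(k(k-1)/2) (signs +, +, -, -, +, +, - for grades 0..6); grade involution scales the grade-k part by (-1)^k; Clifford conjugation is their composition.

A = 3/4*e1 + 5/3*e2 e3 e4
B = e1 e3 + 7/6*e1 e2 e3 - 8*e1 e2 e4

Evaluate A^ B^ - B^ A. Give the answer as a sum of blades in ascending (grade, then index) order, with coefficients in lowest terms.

first term: -3/4*e3 + 40/3*e1 e3 + 35/18*e1 e4 + 7/8*e2 e3 - 6*e2 e4 + 5/3*e1 e2 e4
second term: -3/4*e3 + 40/3*e1 e3 + 35/18*e1 e4 - 7/8*e2 e3 + 6*e2 e4 + 5/3*e1 e2 e4
Answer: 7/4*e2 e3 - 12*e2 e4


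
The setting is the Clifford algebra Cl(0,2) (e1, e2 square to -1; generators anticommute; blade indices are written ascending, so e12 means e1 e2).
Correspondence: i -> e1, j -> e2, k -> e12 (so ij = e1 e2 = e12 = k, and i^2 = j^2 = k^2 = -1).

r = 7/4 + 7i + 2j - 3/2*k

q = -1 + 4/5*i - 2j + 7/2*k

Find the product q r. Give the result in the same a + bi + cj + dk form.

In blades: q = -1 + 4/5*e1 - 2*e2 + 7/2*e12, r = 7/4 + 7*e1 + 2*e2 - 3/2*e12.
Distribute q over r term by term (generator squares from the signature, products reordered to ascending indices): (-1)*r = -7/4 - 7*e1 - 2*e2 + 3/2*e12; (4/5*e1)*r = -28/5 + 7/5*e1 + 6/5*e2 + 8/5*e12; (-2*e2)*r = 4 + 3*e1 - 7/2*e2 + 14*e12; (7/2*e12)*r = 21/4 - 7*e1 + 49/2*e2 + 49/8*e12.
Sum: 19/10 - 48/5*e1 + 101/5*e2 + 929/40*e12; translating back through the correspondence:
Answer: 19/10 - 48/5*i + 101/5*j + 929/40*k


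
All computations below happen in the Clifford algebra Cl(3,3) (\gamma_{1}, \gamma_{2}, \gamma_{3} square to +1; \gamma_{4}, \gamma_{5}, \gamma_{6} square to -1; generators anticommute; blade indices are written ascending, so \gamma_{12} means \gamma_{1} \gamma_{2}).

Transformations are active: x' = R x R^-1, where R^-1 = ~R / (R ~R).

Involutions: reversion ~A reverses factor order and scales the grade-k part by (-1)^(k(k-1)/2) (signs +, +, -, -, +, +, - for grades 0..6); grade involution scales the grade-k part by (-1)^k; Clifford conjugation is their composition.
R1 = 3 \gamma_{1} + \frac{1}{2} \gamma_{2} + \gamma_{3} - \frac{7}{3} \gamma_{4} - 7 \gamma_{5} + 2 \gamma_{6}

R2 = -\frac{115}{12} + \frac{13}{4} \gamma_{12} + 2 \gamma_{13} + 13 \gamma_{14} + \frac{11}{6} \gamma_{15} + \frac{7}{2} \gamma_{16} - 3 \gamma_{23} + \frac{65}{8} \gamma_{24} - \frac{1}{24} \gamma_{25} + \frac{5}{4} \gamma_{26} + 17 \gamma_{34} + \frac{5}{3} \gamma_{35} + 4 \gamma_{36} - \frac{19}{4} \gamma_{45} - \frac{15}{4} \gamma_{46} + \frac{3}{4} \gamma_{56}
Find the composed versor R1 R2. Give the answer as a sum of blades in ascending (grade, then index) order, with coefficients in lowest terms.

Distribute over the terms of R1 (each basis-blade product reordered to ascending indices, repeated generators contracted through their squares):
(3 \gamma_{1}) R2 = -\frac{115}{4} \gamma_{1} + \frac{39}{4} \gamma_{2} + 6 \gamma_{3} + 39 \gamma_{4} + \frac{11}{2} \gamma_{5} + \frac{21}{2} \gamma_{6} - 9 \gamma_{123} + \frac{195}{8} \gamma_{124} - \frac{1}{8} \gamma_{125} + \frac{15}{4} \gamma_{126} + 51 \gamma_{134} + 5 \gamma_{135} + 12 \gamma_{136} - \frac{57}{4} \gamma_{145} - \frac{45}{4} \gamma_{146} + \frac{9}{4} \gamma_{156}
(\frac{1}{2} \gamma_{2}) R2 = -\frac{13}{8} \gamma_{1} - \frac{115}{24} \gamma_{2} - \frac{3}{2} \gamma_{3} + \frac{65}{16} \gamma_{4} - \frac{1}{48} \gamma_{5} + \frac{5}{8} \gamma_{6} - \gamma_{123} - \frac{13}{2} \gamma_{124} - \frac{11}{12} \gamma_{125} - \frac{7}{4} \gamma_{126} + \frac{17}{2} \gamma_{234} + \frac{5}{6} \gamma_{235} + 2 \gamma_{236} - \frac{19}{8} \gamma_{245} - \frac{15}{8} \gamma_{246} + \frac{3}{8} \gamma_{256}
(\gamma_{3}) R2 = -2 \gamma_{1} + 3 \gamma_{2} - \frac{115}{12} \gamma_{3} + 17 \gamma_{4} + \frac{5}{3} \gamma_{5} + 4 \gamma_{6} + \frac{13}{4} \gamma_{123} - 13 \gamma_{134} - \frac{11}{6} \gamma_{135} - \frac{7}{2} \gamma_{136} - \frac{65}{8} \gamma_{234} + \frac{1}{24} \gamma_{235} - \frac{5}{4} \gamma_{236} - \frac{19}{4} \gamma_{345} - \frac{15}{4} \gamma_{346} + \frac{3}{4} \gamma_{356}
(-\frac{7}{3} \gamma_{4}) R2 = -\frac{91}{3} \gamma_{1} - \frac{455}{24} \gamma_{2} - \frac{119}{3} \gamma_{3} + \frac{805}{36} \gamma_{4} - \frac{133}{12} \gamma_{5} - \frac{35}{4} \gamma_{6} - \frac{91}{12} \gamma_{124} - \frac{14}{3} \gamma_{134} + \frac{77}{18} \gamma_{145} + \frac{49}{6} \gamma_{146} + 7 \gamma_{234} - \frac{7}{72} \gamma_{245} + \frac{35}{12} \gamma_{246} + \frac{35}{9} \gamma_{345} + \frac{28}{3} \gamma_{346} - \frac{7}{4} \gamma_{456}
(-7 \gamma_{5}) R2 = -\frac{77}{6} \gamma_{1} + \frac{7}{24} \gamma_{2} - \frac{35}{3} \gamma_{3} + \frac{133}{4} \gamma_{4} + \frac{805}{12} \gamma_{5} + \frac{21}{4} \gamma_{6} - \frac{91}{4} \gamma_{125} - 14 \gamma_{135} - 91 \gamma_{145} + \frac{49}{2} \gamma_{156} + 21 \gamma_{235} - \frac{455}{8} \gamma_{245} + \frac{35}{4} \gamma_{256} - 119 \gamma_{345} + 28 \gamma_{356} - \frac{105}{4} \gamma_{456}
(2 \gamma_{6}) R2 = 7 \gamma_{1} + \frac{5}{2} \gamma_{2} + 8 \gamma_{3} - \frac{15}{2} \gamma_{4} + \frac{3}{2} \gamma_{5} - \frac{115}{6} \gamma_{6} + \frac{13}{2} \gamma_{126} + 4 \gamma_{136} + 26 \gamma_{146} + \frac{11}{3} \gamma_{156} - 6 \gamma_{236} + \frac{65}{4} \gamma_{246} - \frac{1}{12} \gamma_{256} + 34 \gamma_{346} + \frac{10}{3} \gamma_{356} - \frac{19}{2} \gamma_{456}
Summing the partial products and collecting blades:
Answer: -\frac{1645}{24} \gamma_{1} - \frac{197}{24} \gamma_{2} - \frac{581}{12} \gamma_{3} + \frac{15577}{144} \gamma_{4} + \frac{3103}{48} \gamma_{5} - \frac{181}{24} \gamma_{6} - \frac{27}{4} \gamma_{123} + \frac{247}{24} \gamma_{124} - \frac{571}{24} \gamma_{125} + \frac{17}{2} \gamma_{126} + \frac{100}{3} \gamma_{134} - \frac{65}{6} \gamma_{135} + \frac{25}{2} \gamma_{136} - \frac{3635}{36} \gamma_{145} + \frac{275}{12} \gamma_{146} + \frac{365}{12} \gamma_{156} + \frac{59}{8} \gamma_{234} + \frac{175}{8} \gamma_{235} - \frac{21}{4} \gamma_{236} - \frac{4273}{72} \gamma_{245} + \frac{415}{24} \gamma_{246} + \frac{217}{24} \gamma_{256} - \frac{4315}{36} \gamma_{345} + \frac{475}{12} \gamma_{346} + \frac{385}{12} \gamma_{356} - \frac{75}{2} \gamma_{456}


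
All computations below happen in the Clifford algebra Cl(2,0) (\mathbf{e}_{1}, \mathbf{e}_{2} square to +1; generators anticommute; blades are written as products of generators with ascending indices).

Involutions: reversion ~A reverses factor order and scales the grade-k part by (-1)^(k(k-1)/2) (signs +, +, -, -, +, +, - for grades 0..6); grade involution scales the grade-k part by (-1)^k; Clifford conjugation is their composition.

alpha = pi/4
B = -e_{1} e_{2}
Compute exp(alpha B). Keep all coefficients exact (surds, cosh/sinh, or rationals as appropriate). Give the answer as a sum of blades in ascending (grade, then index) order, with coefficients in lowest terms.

B^2 = (-1)^2*(e_{1} e_{2})^2 = 1*(-1) = -1 (a basis 2-blade squares to minus the product of its generators' squares).
B^2 = -1 — the series telescopes trigonometrically here: l = 1, alpha*l = \frac{\pi}{4}, so exp(alpha B) = cos(\frac{\pi}{4}) + (sin(\frac{\pi}{4})/1)*B = \frac{\sqrt{2}}{2} + (\frac{\sqrt{2}}{2})*B.
Answer: \frac{\sqrt{2}}{2} - \frac{\sqrt{2}}{2} e_{1} e_{2}


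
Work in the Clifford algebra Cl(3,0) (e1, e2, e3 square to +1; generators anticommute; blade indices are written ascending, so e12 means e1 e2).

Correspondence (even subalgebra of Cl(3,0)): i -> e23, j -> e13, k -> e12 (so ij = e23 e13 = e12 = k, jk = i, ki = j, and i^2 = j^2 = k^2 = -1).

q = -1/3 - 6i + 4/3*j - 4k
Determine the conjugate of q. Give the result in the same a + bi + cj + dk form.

In blades: q = -1/3 - 4*e12 + 4/3*e13 - 6*e23.
Quaternion conjugation is reversion on the even subalgebra: the scalar is fixed and every grade-2 blade flips sign, giving -1/3 + 4*e12 - 4/3*e13 + 6*e23; translating back:
Answer: -1/3 + 6i - 4/3*j + 4k


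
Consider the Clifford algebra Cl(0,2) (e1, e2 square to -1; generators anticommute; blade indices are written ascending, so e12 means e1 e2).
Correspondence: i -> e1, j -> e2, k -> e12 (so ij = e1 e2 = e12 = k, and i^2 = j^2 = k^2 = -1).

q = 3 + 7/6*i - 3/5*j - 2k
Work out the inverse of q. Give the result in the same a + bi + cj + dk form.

In blades: q = 3 + 7/6*e1 - 3/5*e2 - 2*e12.
With qbar = 3 - 7/6*e1 + 3/5*e2 + 2*e12 (scalar fixed, mapped units negated), q qbar = 13249/900 (the sum of squared coefficients), so q^-1 = qbar / (13249/900) = 2700/13249 - 1050/13249*e1 + 540/13249*e2 + 1800/13249*e12; translating back:
Answer: 2700/13249 - 1050/13249*i + 540/13249*j + 1800/13249*k
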